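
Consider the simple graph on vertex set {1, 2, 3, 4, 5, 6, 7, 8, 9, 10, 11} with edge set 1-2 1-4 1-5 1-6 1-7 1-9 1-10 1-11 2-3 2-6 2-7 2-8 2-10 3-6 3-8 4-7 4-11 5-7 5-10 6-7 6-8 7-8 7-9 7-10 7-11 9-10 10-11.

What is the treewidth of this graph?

3

A width-3 tree decomposition is:
Bags: B1 = {1, 2, 7, 10}  B2 = {1, 5, 7, 10}  B3 = {1, 2, 6, 7}  B4 = {1, 7, 10, 11}  B5 = {2, 6, 7, 8}  B6 = {1, 7, 9, 10}  B7 = {2, 3, 6, 8}  B8 = {1, 4, 7, 11}
Tree: B1–B2, B1–B3, B1–B4, B3–B5, B1–B6, B5–B7, B4–B8
The largest bag has 4 vertices, giving width 3; this decomposition certifies tw(G) ≤ 3. Conversely, {2, 3, 6, 8} is a clique of size 4, and the vertices of any clique must share a bag in every tree decomposition; so some bag has ≥ 4 vertices and tw(G) ≥ 3. Combining the bounds, tw(G) = 3.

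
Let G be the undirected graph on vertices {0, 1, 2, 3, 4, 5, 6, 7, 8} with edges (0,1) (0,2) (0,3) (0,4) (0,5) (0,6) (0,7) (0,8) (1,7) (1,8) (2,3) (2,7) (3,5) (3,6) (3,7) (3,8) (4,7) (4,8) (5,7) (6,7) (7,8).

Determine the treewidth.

A width-3 tree decomposition is:
Bags: B1 = {0, 3, 6, 7}  B2 = {0, 3, 5, 7}  B3 = {0, 2, 3, 7}  B4 = {0, 3, 7, 8}  B5 = {0, 1, 7, 8}  B6 = {0, 4, 7, 8}
Tree: B1–B2, B2–B3, B1–B4, B4–B5, B5–B6
Each bag holds 4 vertices, so the decomposition has width 3, which upper-bounds the treewidth. On the other hand G contains the 4-clique {0, 1, 7, 8}. A clique must lie in a single bag of any decomposition, so no decomposition can have width below 3. Therefore the treewidth is 3.

3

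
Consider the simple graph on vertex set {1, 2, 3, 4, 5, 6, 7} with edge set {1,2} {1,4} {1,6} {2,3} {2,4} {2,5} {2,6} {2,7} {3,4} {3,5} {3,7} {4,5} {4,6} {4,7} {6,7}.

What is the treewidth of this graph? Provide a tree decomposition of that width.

Treewidth 3.
One optimal decomposition is:
Bags: B1 = {2, 3, 4, 7}  B2 = {2, 4, 6, 7}  B3 = {1, 2, 4, 6}  B4 = {2, 3, 4, 5}
Tree: B1–B2, B2–B3, B1–B4

The largest bag has 4 vertices, giving width 3; this decomposition certifies tw(G) ≤ 3. For the lower bound, the 4 vertices {1, 2, 4, 6} are pairwise adjacent, and any tree decomposition puts a clique entirely inside one bag — forcing width ≥ 3. Combining the bounds, tw(G) = 3.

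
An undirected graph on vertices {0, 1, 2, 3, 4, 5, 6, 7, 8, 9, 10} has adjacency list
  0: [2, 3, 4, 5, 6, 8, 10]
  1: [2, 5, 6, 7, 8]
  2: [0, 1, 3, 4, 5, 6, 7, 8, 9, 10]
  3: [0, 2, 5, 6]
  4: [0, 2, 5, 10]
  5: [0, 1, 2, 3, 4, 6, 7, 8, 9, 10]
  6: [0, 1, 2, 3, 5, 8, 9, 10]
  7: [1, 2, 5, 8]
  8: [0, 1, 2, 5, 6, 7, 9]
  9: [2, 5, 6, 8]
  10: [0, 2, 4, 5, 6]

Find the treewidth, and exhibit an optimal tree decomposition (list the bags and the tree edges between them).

Treewidth 4.
One such decomposition:
Bags: B1 = {0, 2, 5, 6, 8}  B2 = {0, 2, 5, 6, 10}  B3 = {1, 2, 5, 6, 8}  B4 = {0, 2, 3, 5, 6}  B5 = {1, 2, 5, 7, 8}  B6 = {2, 5, 6, 8, 9}  B7 = {0, 2, 4, 5, 10}
Tree: B1–B2, B1–B3, B2–B4, B3–B5, B3–B6, B2–B7

Each bag holds 5 vertices, so the decomposition has width 4, which upper-bounds the treewidth. For the lower bound, the 5 vertices {0, 2, 4, 5, 10} are pairwise adjacent, and any tree decomposition puts a clique entirely inside one bag — forcing width ≥ 4. Hence tw(G) = 4 exactly.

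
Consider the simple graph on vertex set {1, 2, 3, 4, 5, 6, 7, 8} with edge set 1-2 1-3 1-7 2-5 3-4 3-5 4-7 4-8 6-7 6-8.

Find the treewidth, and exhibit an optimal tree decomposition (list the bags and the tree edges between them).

Treewidth 2.
Bags: B1 = {4, 6, 8}  B2 = {4, 6, 7}  B3 = {3, 4, 7}  B4 = {1, 3, 7}  B5 = {1, 3, 5}  B6 = {1, 2, 5}
Tree: B1–B2, B2–B3, B3–B4, B4–B5, B5–B6

Every bag has size at most 3, so the width is 3 − 1 = 2 and tw(G) ≤ 2. The edges 8–6–7–4–8 form a cycle, so G is not a tree and its treewidth is at least 2. Therefore the treewidth is 2.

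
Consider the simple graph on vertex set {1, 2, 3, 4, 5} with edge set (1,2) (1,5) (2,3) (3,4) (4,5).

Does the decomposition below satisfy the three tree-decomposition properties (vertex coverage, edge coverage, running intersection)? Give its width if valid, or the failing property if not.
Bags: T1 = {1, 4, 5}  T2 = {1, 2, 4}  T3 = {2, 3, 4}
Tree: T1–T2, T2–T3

Every vertex of G appears in some bag (union = {1, 2, 3, 4, 5}); every edge is covered by a bag; and for each vertex v the set of bags containing v is connected in the bag tree. The decomposition is therefore valid. The largest bag has 3 vertices, so the width is 2.

Yes; width 2.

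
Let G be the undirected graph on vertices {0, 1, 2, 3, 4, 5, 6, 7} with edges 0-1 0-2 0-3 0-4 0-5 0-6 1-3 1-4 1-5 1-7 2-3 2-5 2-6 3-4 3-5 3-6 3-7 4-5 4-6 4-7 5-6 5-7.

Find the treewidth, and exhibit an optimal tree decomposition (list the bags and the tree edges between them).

Each bag holds 5 vertices, so the decomposition has width 4, which upper-bounds the treewidth. For the lower bound, the 5 vertices {0, 2, 3, 5, 6} are pairwise adjacent, and any tree decomposition puts a clique entirely inside one bag — forcing width ≥ 4. The upper and lower bounds meet at 4, so that is the treewidth.

Treewidth 4.
One optimal decomposition is:
Bags: B1 = {0, 3, 4, 5, 6}  B2 = {0, 1, 3, 4, 5}  B3 = {1, 3, 4, 5, 7}  B4 = {0, 2, 3, 5, 6}
Tree: B1–B2, B2–B3, B1–B4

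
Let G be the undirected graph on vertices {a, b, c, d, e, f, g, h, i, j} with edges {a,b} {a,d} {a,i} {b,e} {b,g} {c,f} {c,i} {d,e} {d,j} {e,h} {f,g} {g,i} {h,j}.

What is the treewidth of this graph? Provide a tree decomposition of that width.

The largest bag has 3 vertices, giving width 2; this decomposition certifies tw(G) ≤ 2. For the lower bound, G contains the cycle j–h–e–d–j, so G is not a forest; only forests have treewidth ≤ 1, hence tw(G) ≥ 2. Combining the bounds, tw(G) = 2.

Treewidth 2.
One optimal decomposition is:
Bags: B1 = {d, h, j}  B2 = {d, e, h}  B3 = {a, d, e}  B4 = {a, b, e}  B5 = {a, b, i}  B6 = {b, g, i}  B7 = {c, g, i}  B8 = {c, f, g}
Tree: B1–B2, B2–B3, B3–B4, B4–B5, B5–B6, B6–B7, B7–B8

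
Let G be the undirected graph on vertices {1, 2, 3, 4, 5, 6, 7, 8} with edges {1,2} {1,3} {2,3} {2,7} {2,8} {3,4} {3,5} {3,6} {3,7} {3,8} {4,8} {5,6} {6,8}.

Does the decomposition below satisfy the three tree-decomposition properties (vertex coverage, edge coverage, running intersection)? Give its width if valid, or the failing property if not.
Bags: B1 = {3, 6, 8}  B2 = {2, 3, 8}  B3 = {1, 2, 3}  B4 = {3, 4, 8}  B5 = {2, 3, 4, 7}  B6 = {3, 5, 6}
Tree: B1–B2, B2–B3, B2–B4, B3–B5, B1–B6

A tree decomposition must satisfy three properties: every vertex lies in some bag; for every edge, both endpoints lie together in some bag; and for every vertex, the bags containing it form a connected subtree. Here bags containing vertex 4 are not connected in the tree, so the decomposition is invalid.

No — bags containing vertex 4 are not connected in the tree.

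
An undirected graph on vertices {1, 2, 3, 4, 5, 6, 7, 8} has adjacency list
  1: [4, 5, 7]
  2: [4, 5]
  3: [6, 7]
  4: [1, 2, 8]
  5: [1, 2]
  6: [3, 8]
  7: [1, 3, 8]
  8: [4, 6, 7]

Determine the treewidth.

2

A width-2 tree decomposition is:
Bags: B1 = {2, 4, 5}  B2 = {1, 4, 5}  B3 = {1, 4, 8}  B4 = {1, 7, 8}  B5 = {6, 7, 8}  B6 = {3, 6, 7}
Tree: B1–B2, B2–B3, B3–B4, B4–B5, B5–B6
Every bag has size at most 3, so the width is 3 − 1 = 2 and tw(G) ≤ 2. For the lower bound, G contains the cycle 2–5–1–4–2, so G is not a forest; only forests have treewidth ≤ 1, hence tw(G) ≥ 2. Combining the bounds, tw(G) = 2.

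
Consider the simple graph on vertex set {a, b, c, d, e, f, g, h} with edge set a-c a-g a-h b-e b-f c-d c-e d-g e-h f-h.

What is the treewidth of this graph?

2

A width-2 tree decomposition is:
Bags: B1 = {b, f, h}  B2 = {b, e, h}  B3 = {a, e, h}  B4 = {a, c, e}  B5 = {a, c, g}  B6 = {c, d, g}
Tree: B1–B2, B2–B3, B3–B4, B4–B5, B5–B6
Every bag has size at most 3, so the width is 3 − 1 = 2 and tw(G) ≤ 2. The edges f–b–e–h–f form a cycle, so G is not a tree and its treewidth is at least 2. The upper and lower bounds meet at 2, so that is the treewidth.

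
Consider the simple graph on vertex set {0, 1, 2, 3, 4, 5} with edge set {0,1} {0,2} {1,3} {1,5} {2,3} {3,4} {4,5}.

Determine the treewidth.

A width-2 tree decomposition is:
Bags: B1 = {1, 4, 5}  B2 = {1, 3, 4}  B3 = {0, 1, 3}  B4 = {0, 2, 3}
Tree: B1–B2, B2–B3, B3–B4
Every bag has size at most 3, so the width is 3 − 1 = 2 and tw(G) ≤ 2. For the lower bound, G contains the cycle 5–4–3–1–5, so G is not a forest; only forests have treewidth ≤ 1, hence tw(G) ≥ 2. Therefore the treewidth is 2.

2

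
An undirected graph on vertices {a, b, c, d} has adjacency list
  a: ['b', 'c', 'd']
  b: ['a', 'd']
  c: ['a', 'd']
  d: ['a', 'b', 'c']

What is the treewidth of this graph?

2

A width-2 tree decomposition is:
Bags: B1 = {a, c, d}  B2 = {a, b, d}
Tree: B1–B2
Every bag has size at most 3, so the width is 3 − 1 = 2 and tw(G) ≤ 2. Conversely, {a, c, d} is a clique of size 3, and the vertices of any clique must share a bag in every tree decomposition; so some bag has ≥ 3 vertices and tw(G) ≥ 2. The upper and lower bounds meet at 2, so that is the treewidth.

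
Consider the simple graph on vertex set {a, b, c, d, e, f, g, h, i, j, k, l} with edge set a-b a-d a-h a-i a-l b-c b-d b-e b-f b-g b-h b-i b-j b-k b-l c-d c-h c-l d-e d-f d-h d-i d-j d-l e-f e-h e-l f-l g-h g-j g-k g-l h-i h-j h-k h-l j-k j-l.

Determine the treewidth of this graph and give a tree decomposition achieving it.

Treewidth 4.
Bags: B1 = {b, d, e, h, l}  B2 = {a, b, d, h, l}  B3 = {a, b, d, h, i}  B4 = {b, d, h, j, l}  B5 = {b, g, h, j, l}  B6 = {b, d, e, f, l}  B7 = {b, g, h, j, k}  B8 = {b, c, d, h, l}
Tree: B1–B2, B2–B3, B2–B4, B4–B5, B1–B6, B5–B7, B1–B8

Every bag has size at most 5, so the width is 5 − 1 = 4 and tw(G) ≤ 4. On the other hand G contains the 5-clique {b, d, h, j, l}. A clique must lie in a single bag of any decomposition, so no decomposition can have width below 4. Combining the bounds, tw(G) = 4.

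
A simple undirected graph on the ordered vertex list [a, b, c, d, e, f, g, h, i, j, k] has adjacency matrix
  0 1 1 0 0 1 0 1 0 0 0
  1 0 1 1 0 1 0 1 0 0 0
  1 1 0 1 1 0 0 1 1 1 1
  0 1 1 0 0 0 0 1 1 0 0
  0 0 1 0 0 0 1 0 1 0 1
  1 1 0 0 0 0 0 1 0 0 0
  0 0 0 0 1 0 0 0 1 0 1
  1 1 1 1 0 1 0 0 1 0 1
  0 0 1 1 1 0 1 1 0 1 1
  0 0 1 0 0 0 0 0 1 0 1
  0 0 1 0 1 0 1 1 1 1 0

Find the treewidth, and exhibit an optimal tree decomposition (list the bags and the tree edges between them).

Treewidth 3.
One optimal decomposition is:
Bags: B1 = {b, c, d, h}  B2 = {a, b, c, h}  B3 = {c, d, h, i}  B4 = {c, h, i, k}  B5 = {c, e, i, k}  B6 = {e, g, i, k}  B7 = {a, b, f, h}  B8 = {c, i, j, k}
Tree: B1–B2, B1–B3, B3–B4, B4–B5, B5–B6, B2–B7, B5–B8

The largest bag has 4 vertices, giving width 3; this decomposition certifies tw(G) ≤ 3. Conversely, {e, g, i, k} is a clique of size 4, and the vertices of any clique must share a bag in every tree decomposition; so some bag has ≥ 4 vertices and tw(G) ≥ 3. Combining the bounds, tw(G) = 3.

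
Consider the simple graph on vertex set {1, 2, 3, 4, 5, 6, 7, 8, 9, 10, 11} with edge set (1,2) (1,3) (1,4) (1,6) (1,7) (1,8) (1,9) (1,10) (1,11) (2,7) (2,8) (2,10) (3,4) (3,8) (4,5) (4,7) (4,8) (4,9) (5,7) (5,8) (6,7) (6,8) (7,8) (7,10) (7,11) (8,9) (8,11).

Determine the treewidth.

3

A width-3 tree decomposition is:
Bags: B1 = {4, 5, 7, 8}  B2 = {1, 4, 7, 8}  B3 = {1, 2, 7, 8}  B4 = {1, 4, 8, 9}  B5 = {1, 7, 8, 11}  B6 = {1, 3, 4, 8}  B7 = {1, 2, 7, 10}  B8 = {1, 6, 7, 8}
Tree: B1–B2, B2–B3, B2–B4, B2–B5, B4–B6, B3–B7, B3–B8
Every bag has size at most 4, so the width is 4 − 1 = 3 and tw(G) ≤ 3. For the lower bound, the 4 vertices {1, 4, 8, 9} are pairwise adjacent, and any tree decomposition puts a clique entirely inside one bag — forcing width ≥ 3. Therefore the treewidth is 3.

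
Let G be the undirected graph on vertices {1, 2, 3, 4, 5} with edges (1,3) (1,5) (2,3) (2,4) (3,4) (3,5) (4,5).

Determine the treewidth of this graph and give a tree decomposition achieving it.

The largest bag has 3 vertices, giving width 2; this decomposition certifies tw(G) ≤ 2. Conversely, {1, 3, 5} is a clique of size 3, and the vertices of any clique must share a bag in every tree decomposition; so some bag has ≥ 3 vertices and tw(G) ≥ 2. Therefore the treewidth is 2.

Treewidth 2.
One such decomposition:
Bags: B1 = {3, 4, 5}  B2 = {2, 3, 4}  B3 = {1, 3, 5}
Tree: B1–B2, B1–B3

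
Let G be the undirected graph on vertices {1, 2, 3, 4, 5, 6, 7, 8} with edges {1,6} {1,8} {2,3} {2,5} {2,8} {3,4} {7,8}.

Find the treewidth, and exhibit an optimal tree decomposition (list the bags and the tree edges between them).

Treewidth 1.
Bags: B1 = {2, 8}  B2 = {7, 8}  B3 = {2, 5}  B4 = {2, 3}  B5 = {1, 8}  B6 = {3, 4}  B7 = {1, 6}
Tree: B1–B2, B1–B3, B3–B4, B2–B5, B4–B6, B5–B7

Every bag has size at most 2, so the width is 2 − 1 = 1 and tw(G) ≤ 1. Since G has at least one edge (e.g. 2–8), it is not an edgeless graph, so tw(G) ≥ 1. The upper and lower bounds meet at 1, so that is the treewidth.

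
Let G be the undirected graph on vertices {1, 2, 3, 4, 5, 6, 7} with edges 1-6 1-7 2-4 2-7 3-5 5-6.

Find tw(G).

A width-1 tree decomposition is:
Bags: B1 = {3, 5}  B2 = {5, 6}  B3 = {1, 6}  B4 = {1, 7}  B5 = {2, 7}  B6 = {2, 4}
Tree: B1–B2, B2–B3, B3–B4, B4–B5, B5–B6
The largest bag has 2 vertices, giving width 1; this decomposition certifies tw(G) ≤ 1. Any graph with an edge has treewidth ≥ 1, and G has the edge 3–5. The upper and lower bounds meet at 1, so that is the treewidth.

1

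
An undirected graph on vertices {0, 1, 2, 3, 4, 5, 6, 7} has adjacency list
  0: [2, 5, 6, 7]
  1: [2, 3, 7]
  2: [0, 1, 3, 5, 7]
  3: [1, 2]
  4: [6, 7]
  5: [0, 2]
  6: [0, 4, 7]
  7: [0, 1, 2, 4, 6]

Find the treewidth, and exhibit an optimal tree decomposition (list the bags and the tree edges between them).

Treewidth 2.
Bags: B1 = {0, 6, 7}  B2 = {0, 2, 7}  B3 = {1, 2, 7}  B4 = {4, 6, 7}  B5 = {1, 2, 3}  B6 = {0, 2, 5}
Tree: B1–B2, B2–B3, B1–B4, B3–B5, B2–B6

Every bag has size at most 3, so the width is 3 − 1 = 2 and tw(G) ≤ 2. On the other hand G contains the 3-clique {0, 2, 5}. A clique must lie in a single bag of any decomposition, so no decomposition can have width below 2. Therefore the treewidth is 2.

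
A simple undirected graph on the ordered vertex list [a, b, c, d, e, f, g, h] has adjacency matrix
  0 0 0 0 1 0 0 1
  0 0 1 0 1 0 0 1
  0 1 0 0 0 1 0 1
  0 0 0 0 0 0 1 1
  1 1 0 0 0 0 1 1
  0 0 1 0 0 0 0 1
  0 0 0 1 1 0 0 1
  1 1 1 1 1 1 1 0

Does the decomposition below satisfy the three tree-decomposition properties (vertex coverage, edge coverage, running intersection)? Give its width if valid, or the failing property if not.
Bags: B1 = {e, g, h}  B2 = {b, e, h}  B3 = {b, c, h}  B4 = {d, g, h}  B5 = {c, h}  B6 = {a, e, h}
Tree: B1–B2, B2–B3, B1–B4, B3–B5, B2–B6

No — vertex f appears in no bag.

A tree decomposition must satisfy three properties: every vertex lies in some bag; for every edge, both endpoints lie together in some bag; and for every vertex, the bags containing it form a connected subtree. Here vertex f appears in no bag, so the decomposition is invalid.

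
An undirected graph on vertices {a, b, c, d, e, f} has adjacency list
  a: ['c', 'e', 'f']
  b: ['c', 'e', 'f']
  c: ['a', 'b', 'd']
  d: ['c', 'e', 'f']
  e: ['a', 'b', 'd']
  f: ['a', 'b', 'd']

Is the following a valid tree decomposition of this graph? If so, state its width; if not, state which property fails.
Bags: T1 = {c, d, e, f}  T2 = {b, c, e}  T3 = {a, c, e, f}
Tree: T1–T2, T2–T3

No — edge (f,b) lies in no bag.

A tree decomposition must satisfy three properties: every vertex lies in some bag; for every edge, both endpoints lie together in some bag; and for every vertex, the bags containing it form a connected subtree. Here edge (f,b) lies in no bag, so the decomposition is invalid.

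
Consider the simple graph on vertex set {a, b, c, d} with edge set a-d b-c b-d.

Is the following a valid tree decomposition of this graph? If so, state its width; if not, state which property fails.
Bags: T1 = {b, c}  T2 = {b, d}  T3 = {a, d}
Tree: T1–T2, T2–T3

Vertex coverage: the bags together contain {a, b, c, d}, the full vertex set. Edge coverage: each edge of G has both endpoints in at least one bag. Running intersection: for every vertex, the bags containing it form a connected subtree. All three properties hold, so this is a valid tree decomposition of width max|bag| − 1 = 1, and hence tw(G) ≤ 1.

Yes; width 1.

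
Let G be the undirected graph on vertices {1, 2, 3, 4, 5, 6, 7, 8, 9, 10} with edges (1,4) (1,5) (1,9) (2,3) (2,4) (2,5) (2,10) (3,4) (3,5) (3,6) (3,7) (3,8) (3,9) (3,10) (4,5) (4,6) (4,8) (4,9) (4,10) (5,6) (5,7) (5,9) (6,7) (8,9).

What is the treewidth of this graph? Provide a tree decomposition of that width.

Every bag has size at most 4, so the width is 4 − 1 = 3 and tw(G) ≤ 3. Conversely, {1, 4, 5, 9} is a clique of size 4, and the vertices of any clique must share a bag in every tree decomposition; so some bag has ≥ 4 vertices and tw(G) ≥ 3. Therefore the treewidth is 3.

Treewidth 3.
One such decomposition:
Bags: B1 = {2, 3, 4, 5}  B2 = {3, 4, 5, 9}  B3 = {3, 4, 8, 9}  B4 = {1, 4, 5, 9}  B5 = {3, 4, 5, 6}  B6 = {2, 3, 4, 10}  B7 = {3, 5, 6, 7}
Tree: B1–B2, B2–B3, B2–B4, B1–B5, B1–B6, B5–B7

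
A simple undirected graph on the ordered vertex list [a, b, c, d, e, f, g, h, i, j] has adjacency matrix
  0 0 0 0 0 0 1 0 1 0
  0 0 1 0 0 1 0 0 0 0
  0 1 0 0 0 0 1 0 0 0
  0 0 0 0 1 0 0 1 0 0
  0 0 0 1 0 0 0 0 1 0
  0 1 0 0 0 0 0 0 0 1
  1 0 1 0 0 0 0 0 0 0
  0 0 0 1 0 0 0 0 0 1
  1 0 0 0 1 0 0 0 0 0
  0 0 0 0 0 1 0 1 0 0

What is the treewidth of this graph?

2

A width-2 tree decomposition is:
Bags: B1 = {b, c, f}  B2 = {c, f, j}  B3 = {c, h, j}  B4 = {c, d, h}  B5 = {c, d, e}  B6 = {c, e, i}  B7 = {a, c, i}  B8 = {a, c, g}
Tree: B1–B2, B2–B3, B3–B4, B4–B5, B5–B6, B6–B7, B7–B8
Every bag has size at most 3, so the width is 3 − 1 = 2 and tw(G) ≤ 2. The edges c–b–f–j–h–d–e–i–a–g–c form a cycle, so G is not a tree and its treewidth is at least 2. Combining the bounds, tw(G) = 2.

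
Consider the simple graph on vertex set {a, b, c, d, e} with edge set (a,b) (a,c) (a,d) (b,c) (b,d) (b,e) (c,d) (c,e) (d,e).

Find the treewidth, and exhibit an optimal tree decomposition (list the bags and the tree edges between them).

Treewidth 3.
Bags: B1 = {b, c, d, e}  B2 = {a, b, c, d}
Tree: B1–B2

Every bag has size at most 4, so the width is 4 − 1 = 3 and tw(G) ≤ 3. For the lower bound, the 4 vertices {b, c, d, e} are pairwise adjacent, and any tree decomposition puts a clique entirely inside one bag — forcing width ≥ 3. Hence tw(G) = 3 exactly.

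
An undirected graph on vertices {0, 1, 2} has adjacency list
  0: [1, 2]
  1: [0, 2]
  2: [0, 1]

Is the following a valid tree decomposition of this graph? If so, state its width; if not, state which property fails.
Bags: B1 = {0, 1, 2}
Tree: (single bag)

Checking the three conditions: (i) the bags cover all of {0, 1, 2}; (ii) for each edge, some bag contains both endpoints; (iii) the bags containing any fixed vertex form a subtree. All hold, so the decomposition is valid with width 3 − 1 = 2.

Yes; width 2.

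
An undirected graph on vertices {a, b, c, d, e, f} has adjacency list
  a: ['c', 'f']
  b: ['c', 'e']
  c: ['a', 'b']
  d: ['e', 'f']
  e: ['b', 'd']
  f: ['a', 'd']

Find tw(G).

2

A width-2 tree decomposition is:
Bags: B1 = {a, c, f}  B2 = {b, c, f}  B3 = {b, e, f}  B4 = {d, e, f}
Tree: B1–B2, B2–B3, B3–B4
The largest bag has 3 vertices, giving width 2; this decomposition certifies tw(G) ≤ 2. The edges f–a–c–b–e–d–f form a cycle, so G is not a tree and its treewidth is at least 2. Hence tw(G) = 2 exactly.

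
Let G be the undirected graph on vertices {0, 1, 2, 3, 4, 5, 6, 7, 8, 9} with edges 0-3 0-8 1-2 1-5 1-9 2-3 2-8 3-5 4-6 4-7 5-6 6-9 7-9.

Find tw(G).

A width-2 tree decomposition is:
Bags: B1 = {4, 7, 9}  B2 = {4, 6, 9}  B3 = {1, 6, 9}  B4 = {1, 5, 6}  B5 = {1, 2, 5}  B6 = {2, 3, 5}  B7 = {2, 3, 8}  B8 = {0, 3, 8}
Tree: B1–B2, B2–B3, B3–B4, B4–B5, B5–B6, B6–B7, B7–B8
Every bag has size at most 3, so the width is 3 − 1 = 2 and tw(G) ≤ 2. For the lower bound, G contains the cycle 7–4–6–9–7, so G is not a forest; only forests have treewidth ≤ 1, hence tw(G) ≥ 2. Hence tw(G) = 2 exactly.

2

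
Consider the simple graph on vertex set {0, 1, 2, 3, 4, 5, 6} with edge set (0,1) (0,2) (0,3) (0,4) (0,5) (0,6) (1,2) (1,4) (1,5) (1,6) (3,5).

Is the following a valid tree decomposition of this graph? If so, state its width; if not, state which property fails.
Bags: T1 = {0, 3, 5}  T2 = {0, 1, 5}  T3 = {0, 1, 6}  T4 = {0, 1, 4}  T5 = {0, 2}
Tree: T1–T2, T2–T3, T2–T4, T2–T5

A tree decomposition must satisfy three properties: every vertex lies in some bag; for every edge, both endpoints lie together in some bag; and for every vertex, the bags containing it form a connected subtree. Here edge (1,2) lies in no bag, so the decomposition is invalid.

No — edge (1,2) lies in no bag.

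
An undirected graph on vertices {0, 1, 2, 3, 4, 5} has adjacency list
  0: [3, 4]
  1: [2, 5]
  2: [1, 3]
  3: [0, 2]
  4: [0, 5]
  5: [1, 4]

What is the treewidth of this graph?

2

A width-2 tree decomposition is:
Bags: B1 = {0, 4, 5}  B2 = {0, 1, 5}  B3 = {0, 1, 2}  B4 = {0, 2, 3}
Tree: B1–B2, B2–B3, B3–B4
Each bag holds 3 vertices, so the decomposition has width 2, which upper-bounds the treewidth. Since 0–4–5–1–2–3–0 is a cycle in G, G is not acyclic. Forests are exactly the graphs of treewidth ≤ 1, so tw(G) ≥ 2. Therefore the treewidth is 2.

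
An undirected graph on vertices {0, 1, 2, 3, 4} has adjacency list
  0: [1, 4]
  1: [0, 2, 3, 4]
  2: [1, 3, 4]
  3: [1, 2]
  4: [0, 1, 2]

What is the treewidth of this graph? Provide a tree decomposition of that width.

The largest bag has 3 vertices, giving width 2; this decomposition certifies tw(G) ≤ 2. For the lower bound, the 3 vertices {0, 1, 4} are pairwise adjacent, and any tree decomposition puts a clique entirely inside one bag — forcing width ≥ 2. The upper and lower bounds meet at 2, so that is the treewidth.

Treewidth 2.
One such decomposition:
Bags: B1 = {1, 2, 4}  B2 = {1, 2, 3}  B3 = {0, 1, 4}
Tree: B1–B2, B1–B3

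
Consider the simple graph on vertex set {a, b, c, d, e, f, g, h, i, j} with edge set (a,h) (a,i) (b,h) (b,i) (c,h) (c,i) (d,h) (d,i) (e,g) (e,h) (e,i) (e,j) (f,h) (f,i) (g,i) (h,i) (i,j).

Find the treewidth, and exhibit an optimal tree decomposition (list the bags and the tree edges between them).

The largest bag has 3 vertices, giving width 2; this decomposition certifies tw(G) ≤ 2. On the other hand G contains the 3-clique {e, g, i}. A clique must lie in a single bag of any decomposition, so no decomposition can have width below 2. The upper and lower bounds meet at 2, so that is the treewidth.

Treewidth 2.
One optimal decomposition is:
Bags: B1 = {e, h, i}  B2 = {e, g, i}  B3 = {d, h, i}  B4 = {f, h, i}  B5 = {c, h, i}  B6 = {e, i, j}  B7 = {b, h, i}  B8 = {a, h, i}
Tree: B1–B2, B1–B3, B3–B4, B4–B5, B2–B6, B4–B7, B3–B8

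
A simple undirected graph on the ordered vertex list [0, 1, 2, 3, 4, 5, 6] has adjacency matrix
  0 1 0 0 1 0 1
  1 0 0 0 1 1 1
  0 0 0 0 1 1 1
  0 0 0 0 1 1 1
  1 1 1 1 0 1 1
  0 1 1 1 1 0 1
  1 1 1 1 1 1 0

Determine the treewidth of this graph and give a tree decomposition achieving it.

The largest bag has 4 vertices, giving width 3; this decomposition certifies tw(G) ≤ 3. On the other hand G contains the 4-clique {0, 1, 4, 6}. A clique must lie in a single bag of any decomposition, so no decomposition can have width below 3. Combining the bounds, tw(G) = 3.

Treewidth 3.
One such decomposition:
Bags: B1 = {0, 1, 4, 6}  B2 = {1, 4, 5, 6}  B3 = {2, 4, 5, 6}  B4 = {3, 4, 5, 6}
Tree: B1–B2, B2–B3, B2–B4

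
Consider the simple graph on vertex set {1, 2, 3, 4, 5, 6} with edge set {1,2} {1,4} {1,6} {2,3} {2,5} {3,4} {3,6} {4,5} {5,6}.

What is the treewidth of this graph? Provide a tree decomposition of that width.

Treewidth 3.
One optimal decomposition is:
Bags: B1 = {1, 2, 4, 6}  B2 = {2, 3, 4, 6}  B3 = {2, 4, 5, 6}
Tree: B1–B2, B2–B3

The largest bag has 4 vertices, giving width 3; this decomposition certifies tw(G) ≤ 3. For the lower bound: the 4 vertex sets {1,6}, {2,3}, {4}, {5} are disjoint, each induces a connected subgraph, and every pair is joined by at least one edge of G. Contracting each set to a single vertex therefore yields K_{4} as a minor, and since treewidth is minor-monotone, tw(G) ≥ tw(K_{4}) = 3. Hence tw(G) = 3 exactly.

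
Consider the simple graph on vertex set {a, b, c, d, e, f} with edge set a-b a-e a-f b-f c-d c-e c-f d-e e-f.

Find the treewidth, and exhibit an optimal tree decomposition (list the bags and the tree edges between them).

Each bag holds 3 vertices, so the decomposition has width 2, which upper-bounds the treewidth. For the lower bound, the 3 vertices {c, d, e} are pairwise adjacent, and any tree decomposition puts a clique entirely inside one bag — forcing width ≥ 2. Hence tw(G) = 2 exactly.

Treewidth 2.
One optimal decomposition is:
Bags: B1 = {c, e, f}  B2 = {a, e, f}  B3 = {a, b, f}  B4 = {c, d, e}
Tree: B1–B2, B2–B3, B1–B4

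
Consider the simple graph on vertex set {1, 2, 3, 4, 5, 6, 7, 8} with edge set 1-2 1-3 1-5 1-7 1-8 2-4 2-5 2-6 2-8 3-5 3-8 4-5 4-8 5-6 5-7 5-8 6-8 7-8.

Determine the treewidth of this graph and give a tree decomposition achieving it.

Every bag has size at most 4, so the width is 4 − 1 = 3 and tw(G) ≤ 3. For the lower bound, the 4 vertices {1, 2, 5, 8} are pairwise adjacent, and any tree decomposition puts a clique entirely inside one bag — forcing width ≥ 3. Therefore the treewidth is 3.

Treewidth 3.
One optimal decomposition is:
Bags: B1 = {1, 2, 5, 8}  B2 = {2, 4, 5, 8}  B3 = {1, 3, 5, 8}  B4 = {1, 5, 7, 8}  B5 = {2, 5, 6, 8}
Tree: B1–B2, B1–B3, B1–B4, B2–B5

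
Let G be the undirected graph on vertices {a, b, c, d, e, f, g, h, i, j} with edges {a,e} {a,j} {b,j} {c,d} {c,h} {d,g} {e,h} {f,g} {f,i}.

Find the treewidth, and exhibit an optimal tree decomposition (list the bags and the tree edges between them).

Treewidth 1.
One such decomposition:
Bags: B1 = {f, i}  B2 = {f, g}  B3 = {d, g}  B4 = {c, d}  B5 = {c, h}  B6 = {e, h}  B7 = {a, e}  B8 = {a, j}  B9 = {b, j}
Tree: B1–B2, B2–B3, B3–B4, B4–B5, B5–B6, B6–B7, B7–B8, B8–B9

The largest bag has 2 vertices, giving width 1; this decomposition certifies tw(G) ≤ 1. Since G has at least one edge (e.g. i–f), it is not an edgeless graph, so tw(G) ≥ 1. Combining the bounds, tw(G) = 1.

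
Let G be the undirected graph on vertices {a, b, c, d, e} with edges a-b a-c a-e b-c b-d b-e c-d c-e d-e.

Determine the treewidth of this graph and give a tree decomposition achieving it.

Every bag has size at most 4, so the width is 4 − 1 = 3 and tw(G) ≤ 3. On the other hand G contains the 4-clique {b, c, d, e}. A clique must lie in a single bag of any decomposition, so no decomposition can have width below 3. The upper and lower bounds meet at 3, so that is the treewidth.

Treewidth 3.
One optimal decomposition is:
Bags: B1 = {b, c, d, e}  B2 = {a, b, c, e}
Tree: B1–B2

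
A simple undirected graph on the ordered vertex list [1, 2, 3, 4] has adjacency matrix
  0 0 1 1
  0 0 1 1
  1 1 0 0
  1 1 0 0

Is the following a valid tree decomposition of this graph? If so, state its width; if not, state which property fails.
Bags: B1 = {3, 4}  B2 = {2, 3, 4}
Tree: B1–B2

A tree decomposition must satisfy three properties: every vertex lies in some bag; for every edge, both endpoints lie together in some bag; and for every vertex, the bags containing it form a connected subtree. Here vertex 1 appears in no bag, so the decomposition is invalid.

No — vertex 1 appears in no bag.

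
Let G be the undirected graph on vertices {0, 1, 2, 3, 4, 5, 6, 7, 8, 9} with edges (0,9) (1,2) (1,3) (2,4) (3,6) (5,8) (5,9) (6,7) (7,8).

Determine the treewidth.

1

A width-1 tree decomposition is:
Bags: B1 = {2, 4}  B2 = {1, 2}  B3 = {1, 3}  B4 = {3, 6}  B5 = {6, 7}  B6 = {7, 8}  B7 = {5, 8}  B8 = {5, 9}  B9 = {0, 9}
Tree: B1–B2, B2–B3, B3–B4, B4–B5, B5–B6, B6–B7, B7–B8, B8–B9
Each bag holds 2 vertices, so the decomposition has width 1, which upper-bounds the treewidth. Any graph with an edge has treewidth ≥ 1, and G has the edge 4–2. Combining the bounds, tw(G) = 1.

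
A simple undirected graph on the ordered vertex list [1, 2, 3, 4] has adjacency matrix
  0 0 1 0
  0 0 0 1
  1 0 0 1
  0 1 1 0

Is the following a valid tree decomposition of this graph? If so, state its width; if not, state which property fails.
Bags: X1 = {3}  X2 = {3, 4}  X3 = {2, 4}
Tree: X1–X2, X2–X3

No — vertex 1 appears in no bag.

A tree decomposition must satisfy three properties: every vertex lies in some bag; for every edge, both endpoints lie together in some bag; and for every vertex, the bags containing it form a connected subtree. Here vertex 1 appears in no bag, so the decomposition is invalid.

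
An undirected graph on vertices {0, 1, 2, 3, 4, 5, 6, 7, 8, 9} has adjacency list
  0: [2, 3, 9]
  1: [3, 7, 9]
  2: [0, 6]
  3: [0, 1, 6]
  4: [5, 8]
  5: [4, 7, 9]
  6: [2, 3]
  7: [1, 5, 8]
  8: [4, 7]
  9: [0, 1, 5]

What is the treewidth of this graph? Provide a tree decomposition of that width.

Each bag holds 3 vertices, so the decomposition has width 2, which upper-bounds the treewidth. The edges 2–6–3–0–2 form a cycle, so G is not a tree and its treewidth is at least 2. Combining the bounds, tw(G) = 2.

Treewidth 2.
One such decomposition:
Bags: B1 = {0, 2, 6}  B2 = {0, 3, 6}  B3 = {0, 3, 9}  B4 = {1, 3, 9}  B5 = {1, 5, 9}  B6 = {1, 5, 7}  B7 = {4, 5, 7}  B8 = {4, 7, 8}
Tree: B1–B2, B2–B3, B3–B4, B4–B5, B5–B6, B6–B7, B7–B8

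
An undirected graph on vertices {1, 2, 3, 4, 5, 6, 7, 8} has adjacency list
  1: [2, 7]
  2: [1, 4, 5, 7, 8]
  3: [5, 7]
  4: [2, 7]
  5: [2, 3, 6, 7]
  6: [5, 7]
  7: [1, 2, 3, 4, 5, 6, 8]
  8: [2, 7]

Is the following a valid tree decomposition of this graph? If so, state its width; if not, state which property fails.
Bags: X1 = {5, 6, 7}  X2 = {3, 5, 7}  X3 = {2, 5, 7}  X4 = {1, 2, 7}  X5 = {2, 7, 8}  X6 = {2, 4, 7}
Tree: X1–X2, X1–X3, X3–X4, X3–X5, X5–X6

Vertex coverage: the bags together contain {1, 2, 3, 4, 5, 6, 7, 8}, the full vertex set. Edge coverage: each edge of G has both endpoints in at least one bag. Running intersection: for every vertex, the bags containing it form a connected subtree. All three properties hold, so this is a valid tree decomposition of width max|bag| − 1 = 2, and hence tw(G) ≤ 2.

Yes; width 2.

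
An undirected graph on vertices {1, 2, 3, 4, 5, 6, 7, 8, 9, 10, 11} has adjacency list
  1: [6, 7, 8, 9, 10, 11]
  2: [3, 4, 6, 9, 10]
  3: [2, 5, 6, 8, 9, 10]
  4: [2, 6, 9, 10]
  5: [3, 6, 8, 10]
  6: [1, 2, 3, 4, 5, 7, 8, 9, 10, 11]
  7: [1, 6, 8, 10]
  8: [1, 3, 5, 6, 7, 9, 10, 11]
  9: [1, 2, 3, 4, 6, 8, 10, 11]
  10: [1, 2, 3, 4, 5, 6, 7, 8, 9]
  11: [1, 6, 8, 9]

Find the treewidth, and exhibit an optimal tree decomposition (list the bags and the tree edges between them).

Treewidth 4.
One such decomposition:
Bags: B1 = {3, 6, 8, 9, 10}  B2 = {1, 6, 8, 9, 10}  B3 = {1, 6, 7, 8, 10}  B4 = {2, 3, 6, 9, 10}  B5 = {3, 5, 6, 8, 10}  B6 = {1, 6, 8, 9, 11}  B7 = {2, 4, 6, 9, 10}
Tree: B1–B2, B2–B3, B1–B4, B1–B5, B2–B6, B4–B7

Every bag has size at most 5, so the width is 5 − 1 = 4 and tw(G) ≤ 4. For the lower bound, the 5 vertices {1, 6, 8, 9, 10} are pairwise adjacent, and any tree decomposition puts a clique entirely inside one bag — forcing width ≥ 4. The upper and lower bounds meet at 4, so that is the treewidth.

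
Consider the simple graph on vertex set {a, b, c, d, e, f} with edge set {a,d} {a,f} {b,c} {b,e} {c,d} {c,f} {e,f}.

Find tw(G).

A width-2 tree decomposition is:
Bags: B1 = {a, c, d}  B2 = {a, c, f}  B3 = {b, c, f}  B4 = {b, e, f}
Tree: B1–B2, B2–B3, B3–B4
The largest bag has 3 vertices, giving width 2; this decomposition certifies tw(G) ≤ 2. Since d–a–f–c–d is a cycle in G, G is not acyclic. Forests are exactly the graphs of treewidth ≤ 1, so tw(G) ≥ 2. Therefore the treewidth is 2.

2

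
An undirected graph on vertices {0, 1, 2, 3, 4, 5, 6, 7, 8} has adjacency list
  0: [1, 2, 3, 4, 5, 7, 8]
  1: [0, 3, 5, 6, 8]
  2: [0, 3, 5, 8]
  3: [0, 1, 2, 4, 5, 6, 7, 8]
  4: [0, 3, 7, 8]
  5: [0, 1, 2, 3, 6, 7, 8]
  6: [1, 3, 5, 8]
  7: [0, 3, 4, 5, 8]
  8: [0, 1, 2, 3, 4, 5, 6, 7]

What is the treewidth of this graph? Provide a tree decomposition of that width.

Each bag holds 5 vertices, so the decomposition has width 4, which upper-bounds the treewidth. Conversely, {0, 3, 4, 7, 8} is a clique of size 5, and the vertices of any clique must share a bag in every tree decomposition; so some bag has ≥ 5 vertices and tw(G) ≥ 4. The upper and lower bounds meet at 4, so that is the treewidth.

Treewidth 4.
Bags: B1 = {0, 1, 3, 5, 8}  B2 = {0, 3, 5, 7, 8}  B3 = {1, 3, 5, 6, 8}  B4 = {0, 3, 4, 7, 8}  B5 = {0, 2, 3, 5, 8}
Tree: B1–B2, B1–B3, B2–B4, B1–B5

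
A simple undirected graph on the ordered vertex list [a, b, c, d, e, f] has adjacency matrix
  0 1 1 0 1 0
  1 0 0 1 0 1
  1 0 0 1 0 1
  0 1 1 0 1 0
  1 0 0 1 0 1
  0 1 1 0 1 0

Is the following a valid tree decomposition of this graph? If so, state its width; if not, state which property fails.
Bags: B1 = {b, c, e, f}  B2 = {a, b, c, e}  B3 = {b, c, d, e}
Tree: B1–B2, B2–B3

Every vertex of G appears in some bag (union = {a, b, c, d, e, f}); every edge is covered by a bag; and for each vertex v the set of bags containing v is connected in the bag tree. The decomposition is therefore valid. The largest bag has 4 vertices, so the width is 3.

Yes; width 3.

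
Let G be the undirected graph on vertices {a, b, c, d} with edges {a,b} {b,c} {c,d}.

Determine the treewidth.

A width-1 tree decomposition is:
Bags: B1 = {a, b}  B2 = {b, c}  B3 = {c, d}
Tree: B1–B2, B2–B3
Every bag has size at most 2, so the width is 2 − 1 = 1 and tw(G) ≤ 1. G has an edge, so its treewidth is at least 1. The upper and lower bounds meet at 1, so that is the treewidth.

1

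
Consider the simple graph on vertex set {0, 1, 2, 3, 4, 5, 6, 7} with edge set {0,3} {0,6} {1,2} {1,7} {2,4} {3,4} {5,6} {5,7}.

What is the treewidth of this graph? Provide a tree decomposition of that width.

Every bag has size at most 3, so the width is 3 − 1 = 2 and tw(G) ≤ 2. Since 5–6–0–3–4–2–1–7–5 is a cycle in G, G is not acyclic. Forests are exactly the graphs of treewidth ≤ 1, so tw(G) ≥ 2. The upper and lower bounds meet at 2, so that is the treewidth.

Treewidth 2.
Bags: B1 = {0, 5, 6}  B2 = {0, 3, 5}  B3 = {3, 4, 5}  B4 = {2, 4, 5}  B5 = {1, 2, 5}  B6 = {1, 5, 7}
Tree: B1–B2, B2–B3, B3–B4, B4–B5, B5–B6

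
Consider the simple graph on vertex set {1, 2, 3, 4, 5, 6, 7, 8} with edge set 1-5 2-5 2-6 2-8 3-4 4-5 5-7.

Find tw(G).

A width-1 tree decomposition is:
Bags: B1 = {2, 8}  B2 = {2, 5}  B3 = {5, 7}  B4 = {2, 6}  B5 = {1, 5}  B6 = {4, 5}  B7 = {3, 4}
Tree: B1–B2, B2–B3, B2–B4, B2–B5, B2–B6, B6–B7
The largest bag has 2 vertices, giving width 1; this decomposition certifies tw(G) ≤ 1. G has an edge, so its treewidth is at least 1. Therefore the treewidth is 1.

1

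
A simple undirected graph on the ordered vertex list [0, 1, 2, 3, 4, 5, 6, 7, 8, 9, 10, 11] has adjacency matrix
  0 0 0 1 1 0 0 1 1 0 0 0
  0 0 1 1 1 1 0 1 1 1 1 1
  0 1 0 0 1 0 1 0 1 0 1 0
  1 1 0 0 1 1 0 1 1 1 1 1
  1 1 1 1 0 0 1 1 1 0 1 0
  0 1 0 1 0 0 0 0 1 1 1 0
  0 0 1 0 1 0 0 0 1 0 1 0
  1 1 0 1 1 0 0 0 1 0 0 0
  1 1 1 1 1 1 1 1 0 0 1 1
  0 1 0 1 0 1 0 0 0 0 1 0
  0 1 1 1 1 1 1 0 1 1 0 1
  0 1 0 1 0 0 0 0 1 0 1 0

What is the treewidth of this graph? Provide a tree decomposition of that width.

Treewidth 4.
One such decomposition:
Bags: B1 = {1, 3, 5, 8, 10}  B2 = {1, 3, 4, 8, 10}  B3 = {1, 2, 4, 8, 10}  B4 = {1, 3, 5, 9, 10}  B5 = {2, 4, 6, 8, 10}  B6 = {1, 3, 8, 10, 11}  B7 = {1, 3, 4, 7, 8}  B8 = {0, 3, 4, 7, 8}
Tree: B1–B2, B2–B3, B1–B4, B3–B5, B1–B6, B2–B7, B7–B8

Every bag has size at most 5, so the width is 5 − 1 = 4 and tw(G) ≤ 4. For the lower bound, the 5 vertices {0, 3, 4, 7, 8} are pairwise adjacent, and any tree decomposition puts a clique entirely inside one bag — forcing width ≥ 4. The upper and lower bounds meet at 4, so that is the treewidth.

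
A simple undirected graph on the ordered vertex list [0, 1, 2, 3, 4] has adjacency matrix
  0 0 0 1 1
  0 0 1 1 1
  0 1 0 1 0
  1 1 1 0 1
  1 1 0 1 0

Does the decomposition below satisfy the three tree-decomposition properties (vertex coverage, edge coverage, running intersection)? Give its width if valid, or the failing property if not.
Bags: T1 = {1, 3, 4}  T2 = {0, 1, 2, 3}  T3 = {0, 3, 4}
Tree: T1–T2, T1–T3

No — bags containing vertex 0 are not connected in the tree.

A tree decomposition must satisfy three properties: every vertex lies in some bag; for every edge, both endpoints lie together in some bag; and for every vertex, the bags containing it form a connected subtree. Here bags containing vertex 0 are not connected in the tree, so the decomposition is invalid.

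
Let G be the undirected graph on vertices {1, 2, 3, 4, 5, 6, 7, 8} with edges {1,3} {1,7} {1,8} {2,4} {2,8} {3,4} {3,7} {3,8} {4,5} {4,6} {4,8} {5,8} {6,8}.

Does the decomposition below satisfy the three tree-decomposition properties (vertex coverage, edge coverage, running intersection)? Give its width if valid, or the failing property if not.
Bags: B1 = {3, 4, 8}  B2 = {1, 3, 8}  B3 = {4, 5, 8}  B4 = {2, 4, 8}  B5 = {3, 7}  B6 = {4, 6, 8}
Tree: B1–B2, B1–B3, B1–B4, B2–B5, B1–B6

A tree decomposition must satisfy three properties: every vertex lies in some bag; for every edge, both endpoints lie together in some bag; and for every vertex, the bags containing it form a connected subtree. Here edge (1,7) lies in no bag, so the decomposition is invalid.

No — edge (1,7) lies in no bag.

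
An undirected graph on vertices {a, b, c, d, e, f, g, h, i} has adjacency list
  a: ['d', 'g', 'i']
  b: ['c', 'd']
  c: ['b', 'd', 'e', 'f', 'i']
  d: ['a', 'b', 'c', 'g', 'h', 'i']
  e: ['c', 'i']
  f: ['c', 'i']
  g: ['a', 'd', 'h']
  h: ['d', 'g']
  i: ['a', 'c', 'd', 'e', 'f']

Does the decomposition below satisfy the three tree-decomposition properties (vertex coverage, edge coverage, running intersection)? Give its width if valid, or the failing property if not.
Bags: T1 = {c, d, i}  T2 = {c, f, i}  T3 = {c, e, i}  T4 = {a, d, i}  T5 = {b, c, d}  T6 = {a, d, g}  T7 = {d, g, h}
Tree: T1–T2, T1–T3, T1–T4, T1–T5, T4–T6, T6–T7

Checking the three conditions: (i) the bags cover all of {a, b, c, d, e, f, g, h, i}; (ii) for each edge, some bag contains both endpoints; (iii) the bags containing any fixed vertex form a subtree. All hold, so the decomposition is valid with width 3 − 1 = 2.

Yes; width 2.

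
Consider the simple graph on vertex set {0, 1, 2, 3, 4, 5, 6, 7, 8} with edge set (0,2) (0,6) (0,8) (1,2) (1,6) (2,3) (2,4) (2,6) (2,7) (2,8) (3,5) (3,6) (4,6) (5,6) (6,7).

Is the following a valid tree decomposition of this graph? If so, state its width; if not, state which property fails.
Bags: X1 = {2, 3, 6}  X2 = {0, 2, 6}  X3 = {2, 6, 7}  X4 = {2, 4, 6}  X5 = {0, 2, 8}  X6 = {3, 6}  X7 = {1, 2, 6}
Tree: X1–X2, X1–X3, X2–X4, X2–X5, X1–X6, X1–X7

No — vertex 5 appears in no bag.

A tree decomposition must satisfy three properties: every vertex lies in some bag; for every edge, both endpoints lie together in some bag; and for every vertex, the bags containing it form a connected subtree. Here vertex 5 appears in no bag, so the decomposition is invalid.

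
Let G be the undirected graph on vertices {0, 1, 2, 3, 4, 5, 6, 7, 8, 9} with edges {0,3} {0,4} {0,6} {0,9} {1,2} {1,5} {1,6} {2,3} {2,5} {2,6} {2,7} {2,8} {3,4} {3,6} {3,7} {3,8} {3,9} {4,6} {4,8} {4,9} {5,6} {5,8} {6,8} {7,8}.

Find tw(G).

A width-3 tree decomposition is:
Bags: B1 = {0, 3, 4, 6}  B2 = {0, 3, 4, 9}  B3 = {3, 4, 6, 8}  B4 = {2, 3, 6, 8}  B5 = {2, 3, 7, 8}  B6 = {2, 5, 6, 8}  B7 = {1, 2, 5, 6}
Tree: B1–B2, B1–B3, B3–B4, B4–B5, B4–B6, B6–B7
Every bag has size at most 4, so the width is 4 − 1 = 3 and tw(G) ≤ 3. On the other hand G contains the 4-clique {1, 2, 5, 6}. A clique must lie in a single bag of any decomposition, so no decomposition can have width below 3. Therefore the treewidth is 3.

3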